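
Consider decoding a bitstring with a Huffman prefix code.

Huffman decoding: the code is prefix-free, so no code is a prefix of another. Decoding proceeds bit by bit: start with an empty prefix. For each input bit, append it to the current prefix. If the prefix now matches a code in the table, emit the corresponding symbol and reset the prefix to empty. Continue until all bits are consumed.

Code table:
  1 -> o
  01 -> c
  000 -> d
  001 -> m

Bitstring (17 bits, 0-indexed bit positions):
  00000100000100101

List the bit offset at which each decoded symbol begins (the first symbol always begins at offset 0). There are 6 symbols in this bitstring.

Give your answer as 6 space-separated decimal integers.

Bit 0: prefix='0' (no match yet)
Bit 1: prefix='00' (no match yet)
Bit 2: prefix='000' -> emit 'd', reset
Bit 3: prefix='0' (no match yet)
Bit 4: prefix='00' (no match yet)
Bit 5: prefix='001' -> emit 'm', reset
Bit 6: prefix='0' (no match yet)
Bit 7: prefix='00' (no match yet)
Bit 8: prefix='000' -> emit 'd', reset
Bit 9: prefix='0' (no match yet)
Bit 10: prefix='00' (no match yet)
Bit 11: prefix='001' -> emit 'm', reset
Bit 12: prefix='0' (no match yet)
Bit 13: prefix='00' (no match yet)
Bit 14: prefix='001' -> emit 'm', reset
Bit 15: prefix='0' (no match yet)
Bit 16: prefix='01' -> emit 'c', reset

Answer: 0 3 6 9 12 15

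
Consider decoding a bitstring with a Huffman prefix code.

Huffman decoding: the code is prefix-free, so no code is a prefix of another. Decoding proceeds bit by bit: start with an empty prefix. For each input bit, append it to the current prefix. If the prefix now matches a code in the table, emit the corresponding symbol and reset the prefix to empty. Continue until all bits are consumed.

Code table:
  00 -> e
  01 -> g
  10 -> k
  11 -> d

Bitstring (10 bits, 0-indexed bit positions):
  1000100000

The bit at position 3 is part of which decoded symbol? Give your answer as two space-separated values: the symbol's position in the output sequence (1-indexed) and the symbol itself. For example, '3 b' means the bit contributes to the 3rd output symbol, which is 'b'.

Bit 0: prefix='1' (no match yet)
Bit 1: prefix='10' -> emit 'k', reset
Bit 2: prefix='0' (no match yet)
Bit 3: prefix='00' -> emit 'e', reset
Bit 4: prefix='1' (no match yet)
Bit 5: prefix='10' -> emit 'k', reset
Bit 6: prefix='0' (no match yet)
Bit 7: prefix='00' -> emit 'e', reset

Answer: 2 e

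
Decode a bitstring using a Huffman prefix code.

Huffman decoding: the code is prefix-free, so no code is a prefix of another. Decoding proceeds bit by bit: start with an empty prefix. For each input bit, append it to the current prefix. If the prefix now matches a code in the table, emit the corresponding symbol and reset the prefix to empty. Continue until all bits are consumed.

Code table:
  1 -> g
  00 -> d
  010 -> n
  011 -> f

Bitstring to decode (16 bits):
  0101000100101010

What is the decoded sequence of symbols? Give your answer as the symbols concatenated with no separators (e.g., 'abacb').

Answer: ngdnngn

Derivation:
Bit 0: prefix='0' (no match yet)
Bit 1: prefix='01' (no match yet)
Bit 2: prefix='010' -> emit 'n', reset
Bit 3: prefix='1' -> emit 'g', reset
Bit 4: prefix='0' (no match yet)
Bit 5: prefix='00' -> emit 'd', reset
Bit 6: prefix='0' (no match yet)
Bit 7: prefix='01' (no match yet)
Bit 8: prefix='010' -> emit 'n', reset
Bit 9: prefix='0' (no match yet)
Bit 10: prefix='01' (no match yet)
Bit 11: prefix='010' -> emit 'n', reset
Bit 12: prefix='1' -> emit 'g', reset
Bit 13: prefix='0' (no match yet)
Bit 14: prefix='01' (no match yet)
Bit 15: prefix='010' -> emit 'n', reset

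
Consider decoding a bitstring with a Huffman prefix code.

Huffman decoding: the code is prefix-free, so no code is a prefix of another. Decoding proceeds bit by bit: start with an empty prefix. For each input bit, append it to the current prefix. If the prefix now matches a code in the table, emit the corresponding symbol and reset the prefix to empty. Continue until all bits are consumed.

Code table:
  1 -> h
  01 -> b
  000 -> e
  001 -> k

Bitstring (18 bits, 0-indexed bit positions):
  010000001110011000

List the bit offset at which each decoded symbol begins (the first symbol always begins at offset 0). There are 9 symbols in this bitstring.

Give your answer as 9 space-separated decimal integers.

Bit 0: prefix='0' (no match yet)
Bit 1: prefix='01' -> emit 'b', reset
Bit 2: prefix='0' (no match yet)
Bit 3: prefix='00' (no match yet)
Bit 4: prefix='000' -> emit 'e', reset
Bit 5: prefix='0' (no match yet)
Bit 6: prefix='00' (no match yet)
Bit 7: prefix='000' -> emit 'e', reset
Bit 8: prefix='1' -> emit 'h', reset
Bit 9: prefix='1' -> emit 'h', reset
Bit 10: prefix='1' -> emit 'h', reset
Bit 11: prefix='0' (no match yet)
Bit 12: prefix='00' (no match yet)
Bit 13: prefix='001' -> emit 'k', reset
Bit 14: prefix='1' -> emit 'h', reset
Bit 15: prefix='0' (no match yet)
Bit 16: prefix='00' (no match yet)
Bit 17: prefix='000' -> emit 'e', reset

Answer: 0 2 5 8 9 10 11 14 15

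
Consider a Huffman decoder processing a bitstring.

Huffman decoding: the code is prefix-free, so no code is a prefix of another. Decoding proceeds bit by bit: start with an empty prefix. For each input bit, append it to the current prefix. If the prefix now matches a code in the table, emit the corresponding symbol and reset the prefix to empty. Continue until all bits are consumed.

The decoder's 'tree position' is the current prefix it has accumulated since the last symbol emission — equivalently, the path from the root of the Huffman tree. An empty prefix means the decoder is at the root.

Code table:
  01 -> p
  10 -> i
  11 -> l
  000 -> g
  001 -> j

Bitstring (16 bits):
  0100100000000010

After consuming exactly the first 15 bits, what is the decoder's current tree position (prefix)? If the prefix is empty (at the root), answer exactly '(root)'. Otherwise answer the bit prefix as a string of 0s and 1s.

Bit 0: prefix='0' (no match yet)
Bit 1: prefix='01' -> emit 'p', reset
Bit 2: prefix='0' (no match yet)
Bit 3: prefix='00' (no match yet)
Bit 4: prefix='001' -> emit 'j', reset
Bit 5: prefix='0' (no match yet)
Bit 6: prefix='00' (no match yet)
Bit 7: prefix='000' -> emit 'g', reset
Bit 8: prefix='0' (no match yet)
Bit 9: prefix='00' (no match yet)
Bit 10: prefix='000' -> emit 'g', reset
Bit 11: prefix='0' (no match yet)
Bit 12: prefix='00' (no match yet)
Bit 13: prefix='000' -> emit 'g', reset
Bit 14: prefix='1' (no match yet)

Answer: 1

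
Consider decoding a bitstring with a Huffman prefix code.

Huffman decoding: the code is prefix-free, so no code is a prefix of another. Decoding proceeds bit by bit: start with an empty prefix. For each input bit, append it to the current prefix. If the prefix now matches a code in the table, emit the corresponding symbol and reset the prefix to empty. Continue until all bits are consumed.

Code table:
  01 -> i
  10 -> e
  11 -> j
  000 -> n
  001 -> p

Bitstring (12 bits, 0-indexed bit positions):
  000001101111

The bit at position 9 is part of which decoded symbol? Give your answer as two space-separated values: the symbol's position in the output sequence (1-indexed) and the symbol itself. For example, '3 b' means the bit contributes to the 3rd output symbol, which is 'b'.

Answer: 4 j

Derivation:
Bit 0: prefix='0' (no match yet)
Bit 1: prefix='00' (no match yet)
Bit 2: prefix='000' -> emit 'n', reset
Bit 3: prefix='0' (no match yet)
Bit 4: prefix='00' (no match yet)
Bit 5: prefix='001' -> emit 'p', reset
Bit 6: prefix='1' (no match yet)
Bit 7: prefix='10' -> emit 'e', reset
Bit 8: prefix='1' (no match yet)
Bit 9: prefix='11' -> emit 'j', reset
Bit 10: prefix='1' (no match yet)
Bit 11: prefix='11' -> emit 'j', reset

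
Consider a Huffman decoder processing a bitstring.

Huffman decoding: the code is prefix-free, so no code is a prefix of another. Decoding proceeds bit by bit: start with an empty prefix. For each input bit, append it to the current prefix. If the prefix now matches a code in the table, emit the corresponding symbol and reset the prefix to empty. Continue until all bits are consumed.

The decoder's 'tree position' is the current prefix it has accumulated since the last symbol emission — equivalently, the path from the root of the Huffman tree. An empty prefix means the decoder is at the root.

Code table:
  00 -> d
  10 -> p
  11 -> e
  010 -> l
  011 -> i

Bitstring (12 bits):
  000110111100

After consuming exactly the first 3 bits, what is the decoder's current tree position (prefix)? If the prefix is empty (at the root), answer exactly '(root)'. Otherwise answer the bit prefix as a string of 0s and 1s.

Answer: 0

Derivation:
Bit 0: prefix='0' (no match yet)
Bit 1: prefix='00' -> emit 'd', reset
Bit 2: prefix='0' (no match yet)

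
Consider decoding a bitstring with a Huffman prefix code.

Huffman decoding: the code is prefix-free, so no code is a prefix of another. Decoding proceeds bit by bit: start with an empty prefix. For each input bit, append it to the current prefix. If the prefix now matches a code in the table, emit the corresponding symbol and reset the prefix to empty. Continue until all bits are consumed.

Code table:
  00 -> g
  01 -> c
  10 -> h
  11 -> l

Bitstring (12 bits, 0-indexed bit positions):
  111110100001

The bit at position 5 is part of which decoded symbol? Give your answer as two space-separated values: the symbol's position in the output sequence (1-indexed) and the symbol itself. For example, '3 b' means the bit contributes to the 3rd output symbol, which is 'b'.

Bit 0: prefix='1' (no match yet)
Bit 1: prefix='11' -> emit 'l', reset
Bit 2: prefix='1' (no match yet)
Bit 3: prefix='11' -> emit 'l', reset
Bit 4: prefix='1' (no match yet)
Bit 5: prefix='10' -> emit 'h', reset
Bit 6: prefix='1' (no match yet)
Bit 7: prefix='10' -> emit 'h', reset
Bit 8: prefix='0' (no match yet)
Bit 9: prefix='00' -> emit 'g', reset

Answer: 3 h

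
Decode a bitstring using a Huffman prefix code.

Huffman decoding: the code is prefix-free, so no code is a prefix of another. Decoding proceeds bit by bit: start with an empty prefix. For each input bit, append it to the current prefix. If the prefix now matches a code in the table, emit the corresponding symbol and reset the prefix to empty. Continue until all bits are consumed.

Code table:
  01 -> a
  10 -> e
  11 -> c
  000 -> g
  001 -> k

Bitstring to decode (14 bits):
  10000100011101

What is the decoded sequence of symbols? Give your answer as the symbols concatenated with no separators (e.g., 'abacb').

Bit 0: prefix='1' (no match yet)
Bit 1: prefix='10' -> emit 'e', reset
Bit 2: prefix='0' (no match yet)
Bit 3: prefix='00' (no match yet)
Bit 4: prefix='000' -> emit 'g', reset
Bit 5: prefix='1' (no match yet)
Bit 6: prefix='10' -> emit 'e', reset
Bit 7: prefix='0' (no match yet)
Bit 8: prefix='00' (no match yet)
Bit 9: prefix='001' -> emit 'k', reset
Bit 10: prefix='1' (no match yet)
Bit 11: prefix='11' -> emit 'c', reset
Bit 12: prefix='0' (no match yet)
Bit 13: prefix='01' -> emit 'a', reset

Answer: egekca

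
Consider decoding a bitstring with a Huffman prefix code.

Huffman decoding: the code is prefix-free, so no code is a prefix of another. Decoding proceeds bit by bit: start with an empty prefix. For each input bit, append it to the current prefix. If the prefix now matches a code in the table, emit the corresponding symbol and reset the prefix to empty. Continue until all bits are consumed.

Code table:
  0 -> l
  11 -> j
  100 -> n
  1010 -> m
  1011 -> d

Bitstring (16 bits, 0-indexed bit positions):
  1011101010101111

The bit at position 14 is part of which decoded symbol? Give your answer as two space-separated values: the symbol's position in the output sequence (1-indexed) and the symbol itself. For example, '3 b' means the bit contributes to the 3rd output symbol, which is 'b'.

Answer: 5 j

Derivation:
Bit 0: prefix='1' (no match yet)
Bit 1: prefix='10' (no match yet)
Bit 2: prefix='101' (no match yet)
Bit 3: prefix='1011' -> emit 'd', reset
Bit 4: prefix='1' (no match yet)
Bit 5: prefix='10' (no match yet)
Bit 6: prefix='101' (no match yet)
Bit 7: prefix='1010' -> emit 'm', reset
Bit 8: prefix='1' (no match yet)
Bit 9: prefix='10' (no match yet)
Bit 10: prefix='101' (no match yet)
Bit 11: prefix='1010' -> emit 'm', reset
Bit 12: prefix='1' (no match yet)
Bit 13: prefix='11' -> emit 'j', reset
Bit 14: prefix='1' (no match yet)
Bit 15: prefix='11' -> emit 'j', reset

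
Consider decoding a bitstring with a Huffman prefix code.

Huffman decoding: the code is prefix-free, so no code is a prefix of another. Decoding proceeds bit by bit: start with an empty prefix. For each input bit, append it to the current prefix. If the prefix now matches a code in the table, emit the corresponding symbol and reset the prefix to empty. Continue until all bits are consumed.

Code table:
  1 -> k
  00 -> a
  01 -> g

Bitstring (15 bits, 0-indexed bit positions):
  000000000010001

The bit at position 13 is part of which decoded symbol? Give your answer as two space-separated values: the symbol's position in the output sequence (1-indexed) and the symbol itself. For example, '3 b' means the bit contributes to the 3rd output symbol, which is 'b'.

Answer: 8 g

Derivation:
Bit 0: prefix='0' (no match yet)
Bit 1: prefix='00' -> emit 'a', reset
Bit 2: prefix='0' (no match yet)
Bit 3: prefix='00' -> emit 'a', reset
Bit 4: prefix='0' (no match yet)
Bit 5: prefix='00' -> emit 'a', reset
Bit 6: prefix='0' (no match yet)
Bit 7: prefix='00' -> emit 'a', reset
Bit 8: prefix='0' (no match yet)
Bit 9: prefix='00' -> emit 'a', reset
Bit 10: prefix='1' -> emit 'k', reset
Bit 11: prefix='0' (no match yet)
Bit 12: prefix='00' -> emit 'a', reset
Bit 13: prefix='0' (no match yet)
Bit 14: prefix='01' -> emit 'g', reset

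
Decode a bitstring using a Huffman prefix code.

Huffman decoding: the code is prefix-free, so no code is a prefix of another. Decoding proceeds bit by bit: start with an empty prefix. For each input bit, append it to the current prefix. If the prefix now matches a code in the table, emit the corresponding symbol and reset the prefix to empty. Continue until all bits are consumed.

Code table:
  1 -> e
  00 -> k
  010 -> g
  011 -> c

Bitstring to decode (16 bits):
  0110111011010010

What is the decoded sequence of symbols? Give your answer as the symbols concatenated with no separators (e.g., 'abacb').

Bit 0: prefix='0' (no match yet)
Bit 1: prefix='01' (no match yet)
Bit 2: prefix='011' -> emit 'c', reset
Bit 3: prefix='0' (no match yet)
Bit 4: prefix='01' (no match yet)
Bit 5: prefix='011' -> emit 'c', reset
Bit 6: prefix='1' -> emit 'e', reset
Bit 7: prefix='0' (no match yet)
Bit 8: prefix='01' (no match yet)
Bit 9: prefix='011' -> emit 'c', reset
Bit 10: prefix='0' (no match yet)
Bit 11: prefix='01' (no match yet)
Bit 12: prefix='010' -> emit 'g', reset
Bit 13: prefix='0' (no match yet)
Bit 14: prefix='01' (no match yet)
Bit 15: prefix='010' -> emit 'g', reset

Answer: ccecgg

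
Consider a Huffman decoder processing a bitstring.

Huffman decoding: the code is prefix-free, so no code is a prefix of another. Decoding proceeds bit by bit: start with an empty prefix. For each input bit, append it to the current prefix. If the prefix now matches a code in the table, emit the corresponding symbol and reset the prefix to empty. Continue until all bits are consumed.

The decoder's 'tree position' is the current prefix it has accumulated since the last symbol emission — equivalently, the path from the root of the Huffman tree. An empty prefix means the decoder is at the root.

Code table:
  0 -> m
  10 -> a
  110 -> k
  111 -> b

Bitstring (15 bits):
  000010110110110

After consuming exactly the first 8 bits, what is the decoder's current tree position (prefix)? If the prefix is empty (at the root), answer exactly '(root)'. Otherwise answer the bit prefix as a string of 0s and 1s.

Bit 0: prefix='0' -> emit 'm', reset
Bit 1: prefix='0' -> emit 'm', reset
Bit 2: prefix='0' -> emit 'm', reset
Bit 3: prefix='0' -> emit 'm', reset
Bit 4: prefix='1' (no match yet)
Bit 5: prefix='10' -> emit 'a', reset
Bit 6: prefix='1' (no match yet)
Bit 7: prefix='11' (no match yet)

Answer: 11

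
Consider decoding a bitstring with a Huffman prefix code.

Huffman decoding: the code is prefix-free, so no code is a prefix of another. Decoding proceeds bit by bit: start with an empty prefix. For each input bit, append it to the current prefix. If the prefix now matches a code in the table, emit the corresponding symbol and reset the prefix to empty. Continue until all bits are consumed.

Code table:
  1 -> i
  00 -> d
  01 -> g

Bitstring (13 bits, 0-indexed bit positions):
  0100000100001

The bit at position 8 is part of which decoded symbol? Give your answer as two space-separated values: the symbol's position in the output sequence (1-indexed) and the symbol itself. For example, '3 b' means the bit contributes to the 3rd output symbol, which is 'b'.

Answer: 5 d

Derivation:
Bit 0: prefix='0' (no match yet)
Bit 1: prefix='01' -> emit 'g', reset
Bit 2: prefix='0' (no match yet)
Bit 3: prefix='00' -> emit 'd', reset
Bit 4: prefix='0' (no match yet)
Bit 5: prefix='00' -> emit 'd', reset
Bit 6: prefix='0' (no match yet)
Bit 7: prefix='01' -> emit 'g', reset
Bit 8: prefix='0' (no match yet)
Bit 9: prefix='00' -> emit 'd', reset
Bit 10: prefix='0' (no match yet)
Bit 11: prefix='00' -> emit 'd', reset
Bit 12: prefix='1' -> emit 'i', reset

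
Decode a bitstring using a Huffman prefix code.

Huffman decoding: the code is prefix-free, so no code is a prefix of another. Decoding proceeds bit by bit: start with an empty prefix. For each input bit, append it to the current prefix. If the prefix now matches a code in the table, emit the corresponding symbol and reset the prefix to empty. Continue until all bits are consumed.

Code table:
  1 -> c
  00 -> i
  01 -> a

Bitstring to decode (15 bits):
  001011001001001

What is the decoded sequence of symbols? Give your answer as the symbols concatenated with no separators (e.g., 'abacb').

Answer: icacicicic

Derivation:
Bit 0: prefix='0' (no match yet)
Bit 1: prefix='00' -> emit 'i', reset
Bit 2: prefix='1' -> emit 'c', reset
Bit 3: prefix='0' (no match yet)
Bit 4: prefix='01' -> emit 'a', reset
Bit 5: prefix='1' -> emit 'c', reset
Bit 6: prefix='0' (no match yet)
Bit 7: prefix='00' -> emit 'i', reset
Bit 8: prefix='1' -> emit 'c', reset
Bit 9: prefix='0' (no match yet)
Bit 10: prefix='00' -> emit 'i', reset
Bit 11: prefix='1' -> emit 'c', reset
Bit 12: prefix='0' (no match yet)
Bit 13: prefix='00' -> emit 'i', reset
Bit 14: prefix='1' -> emit 'c', reset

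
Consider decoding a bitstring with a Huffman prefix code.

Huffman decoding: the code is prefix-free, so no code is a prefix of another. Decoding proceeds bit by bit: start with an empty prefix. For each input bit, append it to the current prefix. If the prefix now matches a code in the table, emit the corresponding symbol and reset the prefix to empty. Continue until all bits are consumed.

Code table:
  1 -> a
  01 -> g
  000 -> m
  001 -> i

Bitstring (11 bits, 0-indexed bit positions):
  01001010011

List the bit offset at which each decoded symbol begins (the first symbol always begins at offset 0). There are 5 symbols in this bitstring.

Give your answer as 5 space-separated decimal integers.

Bit 0: prefix='0' (no match yet)
Bit 1: prefix='01' -> emit 'g', reset
Bit 2: prefix='0' (no match yet)
Bit 3: prefix='00' (no match yet)
Bit 4: prefix='001' -> emit 'i', reset
Bit 5: prefix='0' (no match yet)
Bit 6: prefix='01' -> emit 'g', reset
Bit 7: prefix='0' (no match yet)
Bit 8: prefix='00' (no match yet)
Bit 9: prefix='001' -> emit 'i', reset
Bit 10: prefix='1' -> emit 'a', reset

Answer: 0 2 5 7 10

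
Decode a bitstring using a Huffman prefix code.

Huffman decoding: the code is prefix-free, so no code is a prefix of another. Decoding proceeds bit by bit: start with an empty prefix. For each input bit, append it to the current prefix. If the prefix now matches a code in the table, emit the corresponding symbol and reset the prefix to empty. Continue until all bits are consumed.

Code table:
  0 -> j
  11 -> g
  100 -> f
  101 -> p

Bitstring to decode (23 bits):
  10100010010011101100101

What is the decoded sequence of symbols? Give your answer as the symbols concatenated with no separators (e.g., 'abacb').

Answer: pjjjffgpfp

Derivation:
Bit 0: prefix='1' (no match yet)
Bit 1: prefix='10' (no match yet)
Bit 2: prefix='101' -> emit 'p', reset
Bit 3: prefix='0' -> emit 'j', reset
Bit 4: prefix='0' -> emit 'j', reset
Bit 5: prefix='0' -> emit 'j', reset
Bit 6: prefix='1' (no match yet)
Bit 7: prefix='10' (no match yet)
Bit 8: prefix='100' -> emit 'f', reset
Bit 9: prefix='1' (no match yet)
Bit 10: prefix='10' (no match yet)
Bit 11: prefix='100' -> emit 'f', reset
Bit 12: prefix='1' (no match yet)
Bit 13: prefix='11' -> emit 'g', reset
Bit 14: prefix='1' (no match yet)
Bit 15: prefix='10' (no match yet)
Bit 16: prefix='101' -> emit 'p', reset
Bit 17: prefix='1' (no match yet)
Bit 18: prefix='10' (no match yet)
Bit 19: prefix='100' -> emit 'f', reset
Bit 20: prefix='1' (no match yet)
Bit 21: prefix='10' (no match yet)
Bit 22: prefix='101' -> emit 'p', reset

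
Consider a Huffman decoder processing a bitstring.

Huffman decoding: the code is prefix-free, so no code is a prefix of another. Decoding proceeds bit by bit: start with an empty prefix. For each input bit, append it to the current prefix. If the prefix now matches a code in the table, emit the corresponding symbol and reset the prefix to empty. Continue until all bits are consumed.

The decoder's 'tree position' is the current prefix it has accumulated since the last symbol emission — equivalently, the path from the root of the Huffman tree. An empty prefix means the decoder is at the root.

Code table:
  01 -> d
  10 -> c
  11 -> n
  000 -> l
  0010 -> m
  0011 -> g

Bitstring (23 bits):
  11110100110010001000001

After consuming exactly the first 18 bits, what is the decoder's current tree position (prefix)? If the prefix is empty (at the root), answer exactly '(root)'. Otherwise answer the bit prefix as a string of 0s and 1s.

Bit 0: prefix='1' (no match yet)
Bit 1: prefix='11' -> emit 'n', reset
Bit 2: prefix='1' (no match yet)
Bit 3: prefix='11' -> emit 'n', reset
Bit 4: prefix='0' (no match yet)
Bit 5: prefix='01' -> emit 'd', reset
Bit 6: prefix='0' (no match yet)
Bit 7: prefix='00' (no match yet)
Bit 8: prefix='001' (no match yet)
Bit 9: prefix='0011' -> emit 'g', reset
Bit 10: prefix='0' (no match yet)
Bit 11: prefix='00' (no match yet)
Bit 12: prefix='001' (no match yet)
Bit 13: prefix='0010' -> emit 'm', reset
Bit 14: prefix='0' (no match yet)
Bit 15: prefix='00' (no match yet)
Bit 16: prefix='001' (no match yet)
Bit 17: prefix='0010' -> emit 'm', reset

Answer: (root)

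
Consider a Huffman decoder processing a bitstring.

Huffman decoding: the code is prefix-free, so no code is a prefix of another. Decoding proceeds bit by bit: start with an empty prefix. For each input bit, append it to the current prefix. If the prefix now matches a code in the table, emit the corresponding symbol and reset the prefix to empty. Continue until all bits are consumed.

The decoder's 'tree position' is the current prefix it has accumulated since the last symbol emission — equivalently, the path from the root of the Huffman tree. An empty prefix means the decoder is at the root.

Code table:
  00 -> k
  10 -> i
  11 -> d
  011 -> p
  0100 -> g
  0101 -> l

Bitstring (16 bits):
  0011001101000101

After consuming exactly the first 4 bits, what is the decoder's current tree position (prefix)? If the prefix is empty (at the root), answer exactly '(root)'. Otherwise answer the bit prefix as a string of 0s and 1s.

Answer: (root)

Derivation:
Bit 0: prefix='0' (no match yet)
Bit 1: prefix='00' -> emit 'k', reset
Bit 2: prefix='1' (no match yet)
Bit 3: prefix='11' -> emit 'd', reset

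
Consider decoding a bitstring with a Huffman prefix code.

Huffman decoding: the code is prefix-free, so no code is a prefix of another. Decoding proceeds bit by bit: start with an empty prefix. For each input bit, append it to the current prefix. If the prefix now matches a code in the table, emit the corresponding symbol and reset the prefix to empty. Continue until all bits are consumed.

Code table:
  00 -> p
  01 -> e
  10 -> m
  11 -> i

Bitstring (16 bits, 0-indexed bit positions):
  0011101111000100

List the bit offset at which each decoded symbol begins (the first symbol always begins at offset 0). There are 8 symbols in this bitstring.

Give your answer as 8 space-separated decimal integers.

Bit 0: prefix='0' (no match yet)
Bit 1: prefix='00' -> emit 'p', reset
Bit 2: prefix='1' (no match yet)
Bit 3: prefix='11' -> emit 'i', reset
Bit 4: prefix='1' (no match yet)
Bit 5: prefix='10' -> emit 'm', reset
Bit 6: prefix='1' (no match yet)
Bit 7: prefix='11' -> emit 'i', reset
Bit 8: prefix='1' (no match yet)
Bit 9: prefix='11' -> emit 'i', reset
Bit 10: prefix='0' (no match yet)
Bit 11: prefix='00' -> emit 'p', reset
Bit 12: prefix='0' (no match yet)
Bit 13: prefix='01' -> emit 'e', reset
Bit 14: prefix='0' (no match yet)
Bit 15: prefix='00' -> emit 'p', reset

Answer: 0 2 4 6 8 10 12 14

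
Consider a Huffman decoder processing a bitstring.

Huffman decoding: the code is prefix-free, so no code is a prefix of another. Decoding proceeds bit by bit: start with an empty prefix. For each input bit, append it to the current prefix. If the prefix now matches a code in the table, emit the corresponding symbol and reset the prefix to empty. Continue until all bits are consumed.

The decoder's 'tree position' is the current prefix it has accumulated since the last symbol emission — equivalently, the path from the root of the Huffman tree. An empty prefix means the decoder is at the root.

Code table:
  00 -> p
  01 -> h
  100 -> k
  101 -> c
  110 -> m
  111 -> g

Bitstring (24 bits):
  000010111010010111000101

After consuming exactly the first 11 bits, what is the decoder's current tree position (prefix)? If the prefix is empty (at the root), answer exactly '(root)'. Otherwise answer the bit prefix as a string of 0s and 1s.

Answer: 1

Derivation:
Bit 0: prefix='0' (no match yet)
Bit 1: prefix='00' -> emit 'p', reset
Bit 2: prefix='0' (no match yet)
Bit 3: prefix='00' -> emit 'p', reset
Bit 4: prefix='1' (no match yet)
Bit 5: prefix='10' (no match yet)
Bit 6: prefix='101' -> emit 'c', reset
Bit 7: prefix='1' (no match yet)
Bit 8: prefix='11' (no match yet)
Bit 9: prefix='110' -> emit 'm', reset
Bit 10: prefix='1' (no match yet)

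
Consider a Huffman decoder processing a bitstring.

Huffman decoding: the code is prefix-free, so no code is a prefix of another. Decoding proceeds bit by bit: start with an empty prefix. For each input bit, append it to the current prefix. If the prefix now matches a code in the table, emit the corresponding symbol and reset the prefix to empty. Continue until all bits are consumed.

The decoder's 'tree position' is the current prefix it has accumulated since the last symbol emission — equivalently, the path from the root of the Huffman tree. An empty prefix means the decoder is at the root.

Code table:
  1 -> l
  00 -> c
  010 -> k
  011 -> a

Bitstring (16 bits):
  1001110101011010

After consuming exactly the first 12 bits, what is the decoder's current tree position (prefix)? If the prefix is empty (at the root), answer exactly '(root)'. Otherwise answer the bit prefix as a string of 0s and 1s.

Bit 0: prefix='1' -> emit 'l', reset
Bit 1: prefix='0' (no match yet)
Bit 2: prefix='00' -> emit 'c', reset
Bit 3: prefix='1' -> emit 'l', reset
Bit 4: prefix='1' -> emit 'l', reset
Bit 5: prefix='1' -> emit 'l', reset
Bit 6: prefix='0' (no match yet)
Bit 7: prefix='01' (no match yet)
Bit 8: prefix='010' -> emit 'k', reset
Bit 9: prefix='1' -> emit 'l', reset
Bit 10: prefix='0' (no match yet)
Bit 11: prefix='01' (no match yet)

Answer: 01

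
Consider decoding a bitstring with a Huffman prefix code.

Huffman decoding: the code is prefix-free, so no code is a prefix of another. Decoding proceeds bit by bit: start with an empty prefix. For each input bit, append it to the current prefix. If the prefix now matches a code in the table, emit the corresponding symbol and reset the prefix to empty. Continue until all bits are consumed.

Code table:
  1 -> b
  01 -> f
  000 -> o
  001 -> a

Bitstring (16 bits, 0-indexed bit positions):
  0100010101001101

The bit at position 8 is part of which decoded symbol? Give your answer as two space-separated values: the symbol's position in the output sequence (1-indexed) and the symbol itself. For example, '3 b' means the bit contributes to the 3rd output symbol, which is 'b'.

Bit 0: prefix='0' (no match yet)
Bit 1: prefix='01' -> emit 'f', reset
Bit 2: prefix='0' (no match yet)
Bit 3: prefix='00' (no match yet)
Bit 4: prefix='000' -> emit 'o', reset
Bit 5: prefix='1' -> emit 'b', reset
Bit 6: prefix='0' (no match yet)
Bit 7: prefix='01' -> emit 'f', reset
Bit 8: prefix='0' (no match yet)
Bit 9: prefix='01' -> emit 'f', reset
Bit 10: prefix='0' (no match yet)
Bit 11: prefix='00' (no match yet)
Bit 12: prefix='001' -> emit 'a', reset

Answer: 5 f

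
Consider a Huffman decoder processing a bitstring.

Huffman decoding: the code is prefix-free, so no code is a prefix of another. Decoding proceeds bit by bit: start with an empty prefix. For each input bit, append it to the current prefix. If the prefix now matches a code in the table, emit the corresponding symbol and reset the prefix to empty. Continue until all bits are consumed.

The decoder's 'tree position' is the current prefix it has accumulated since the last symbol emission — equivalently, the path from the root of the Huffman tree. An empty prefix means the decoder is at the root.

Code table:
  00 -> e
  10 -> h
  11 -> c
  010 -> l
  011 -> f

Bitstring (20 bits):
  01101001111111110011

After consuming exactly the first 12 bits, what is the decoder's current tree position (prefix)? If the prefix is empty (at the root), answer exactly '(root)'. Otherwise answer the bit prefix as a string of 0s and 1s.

Bit 0: prefix='0' (no match yet)
Bit 1: prefix='01' (no match yet)
Bit 2: prefix='011' -> emit 'f', reset
Bit 3: prefix='0' (no match yet)
Bit 4: prefix='01' (no match yet)
Bit 5: prefix='010' -> emit 'l', reset
Bit 6: prefix='0' (no match yet)
Bit 7: prefix='01' (no match yet)
Bit 8: prefix='011' -> emit 'f', reset
Bit 9: prefix='1' (no match yet)
Bit 10: prefix='11' -> emit 'c', reset
Bit 11: prefix='1' (no match yet)

Answer: 1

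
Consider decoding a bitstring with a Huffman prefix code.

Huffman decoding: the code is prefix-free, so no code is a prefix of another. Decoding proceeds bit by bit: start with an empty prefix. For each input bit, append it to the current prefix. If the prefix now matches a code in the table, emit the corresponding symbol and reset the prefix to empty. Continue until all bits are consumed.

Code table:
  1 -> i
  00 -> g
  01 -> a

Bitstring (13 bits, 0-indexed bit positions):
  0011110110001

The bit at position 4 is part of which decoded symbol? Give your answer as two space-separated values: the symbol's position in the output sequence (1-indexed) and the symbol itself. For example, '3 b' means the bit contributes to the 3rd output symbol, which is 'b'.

Answer: 4 i

Derivation:
Bit 0: prefix='0' (no match yet)
Bit 1: prefix='00' -> emit 'g', reset
Bit 2: prefix='1' -> emit 'i', reset
Bit 3: prefix='1' -> emit 'i', reset
Bit 4: prefix='1' -> emit 'i', reset
Bit 5: prefix='1' -> emit 'i', reset
Bit 6: prefix='0' (no match yet)
Bit 7: prefix='01' -> emit 'a', reset
Bit 8: prefix='1' -> emit 'i', reset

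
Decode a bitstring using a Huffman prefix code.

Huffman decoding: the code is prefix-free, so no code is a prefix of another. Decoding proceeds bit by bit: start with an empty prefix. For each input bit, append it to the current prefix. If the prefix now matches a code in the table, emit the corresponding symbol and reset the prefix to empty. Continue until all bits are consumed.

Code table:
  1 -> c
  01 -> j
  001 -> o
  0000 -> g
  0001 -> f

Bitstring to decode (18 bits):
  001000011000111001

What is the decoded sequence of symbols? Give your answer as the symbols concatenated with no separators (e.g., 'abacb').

Answer: ogccfcco

Derivation:
Bit 0: prefix='0' (no match yet)
Bit 1: prefix='00' (no match yet)
Bit 2: prefix='001' -> emit 'o', reset
Bit 3: prefix='0' (no match yet)
Bit 4: prefix='00' (no match yet)
Bit 5: prefix='000' (no match yet)
Bit 6: prefix='0000' -> emit 'g', reset
Bit 7: prefix='1' -> emit 'c', reset
Bit 8: prefix='1' -> emit 'c', reset
Bit 9: prefix='0' (no match yet)
Bit 10: prefix='00' (no match yet)
Bit 11: prefix='000' (no match yet)
Bit 12: prefix='0001' -> emit 'f', reset
Bit 13: prefix='1' -> emit 'c', reset
Bit 14: prefix='1' -> emit 'c', reset
Bit 15: prefix='0' (no match yet)
Bit 16: prefix='00' (no match yet)
Bit 17: prefix='001' -> emit 'o', reset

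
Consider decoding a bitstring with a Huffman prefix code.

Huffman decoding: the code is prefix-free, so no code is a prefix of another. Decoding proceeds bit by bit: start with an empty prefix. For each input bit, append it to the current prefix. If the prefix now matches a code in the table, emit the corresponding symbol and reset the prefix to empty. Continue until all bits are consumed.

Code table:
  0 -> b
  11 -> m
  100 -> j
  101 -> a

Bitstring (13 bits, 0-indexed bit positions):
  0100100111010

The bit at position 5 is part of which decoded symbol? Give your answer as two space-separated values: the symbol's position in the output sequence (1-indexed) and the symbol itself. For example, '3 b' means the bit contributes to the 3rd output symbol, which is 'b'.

Bit 0: prefix='0' -> emit 'b', reset
Bit 1: prefix='1' (no match yet)
Bit 2: prefix='10' (no match yet)
Bit 3: prefix='100' -> emit 'j', reset
Bit 4: prefix='1' (no match yet)
Bit 5: prefix='10' (no match yet)
Bit 6: prefix='100' -> emit 'j', reset
Bit 7: prefix='1' (no match yet)
Bit 8: prefix='11' -> emit 'm', reset
Bit 9: prefix='1' (no match yet)

Answer: 3 j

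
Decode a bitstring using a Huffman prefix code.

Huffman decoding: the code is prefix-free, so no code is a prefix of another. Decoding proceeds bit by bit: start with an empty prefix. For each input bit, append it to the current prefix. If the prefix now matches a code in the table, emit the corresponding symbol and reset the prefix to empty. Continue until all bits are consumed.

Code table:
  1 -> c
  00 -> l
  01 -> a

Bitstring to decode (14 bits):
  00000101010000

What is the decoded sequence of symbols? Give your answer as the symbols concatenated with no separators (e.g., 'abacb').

Answer: llaaall

Derivation:
Bit 0: prefix='0' (no match yet)
Bit 1: prefix='00' -> emit 'l', reset
Bit 2: prefix='0' (no match yet)
Bit 3: prefix='00' -> emit 'l', reset
Bit 4: prefix='0' (no match yet)
Bit 5: prefix='01' -> emit 'a', reset
Bit 6: prefix='0' (no match yet)
Bit 7: prefix='01' -> emit 'a', reset
Bit 8: prefix='0' (no match yet)
Bit 9: prefix='01' -> emit 'a', reset
Bit 10: prefix='0' (no match yet)
Bit 11: prefix='00' -> emit 'l', reset
Bit 12: prefix='0' (no match yet)
Bit 13: prefix='00' -> emit 'l', reset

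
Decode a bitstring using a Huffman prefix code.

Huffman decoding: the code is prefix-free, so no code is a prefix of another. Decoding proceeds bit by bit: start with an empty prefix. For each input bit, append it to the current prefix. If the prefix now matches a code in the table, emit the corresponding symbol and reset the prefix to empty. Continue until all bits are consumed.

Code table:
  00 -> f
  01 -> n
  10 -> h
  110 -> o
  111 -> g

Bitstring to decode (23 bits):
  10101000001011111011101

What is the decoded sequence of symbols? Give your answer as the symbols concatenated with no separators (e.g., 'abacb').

Bit 0: prefix='1' (no match yet)
Bit 1: prefix='10' -> emit 'h', reset
Bit 2: prefix='1' (no match yet)
Bit 3: prefix='10' -> emit 'h', reset
Bit 4: prefix='1' (no match yet)
Bit 5: prefix='10' -> emit 'h', reset
Bit 6: prefix='0' (no match yet)
Bit 7: prefix='00' -> emit 'f', reset
Bit 8: prefix='0' (no match yet)
Bit 9: prefix='00' -> emit 'f', reset
Bit 10: prefix='1' (no match yet)
Bit 11: prefix='10' -> emit 'h', reset
Bit 12: prefix='1' (no match yet)
Bit 13: prefix='11' (no match yet)
Bit 14: prefix='111' -> emit 'g', reset
Bit 15: prefix='1' (no match yet)
Bit 16: prefix='11' (no match yet)
Bit 17: prefix='110' -> emit 'o', reset
Bit 18: prefix='1' (no match yet)
Bit 19: prefix='11' (no match yet)
Bit 20: prefix='111' -> emit 'g', reset
Bit 21: prefix='0' (no match yet)
Bit 22: prefix='01' -> emit 'n', reset

Answer: hhhffhgogn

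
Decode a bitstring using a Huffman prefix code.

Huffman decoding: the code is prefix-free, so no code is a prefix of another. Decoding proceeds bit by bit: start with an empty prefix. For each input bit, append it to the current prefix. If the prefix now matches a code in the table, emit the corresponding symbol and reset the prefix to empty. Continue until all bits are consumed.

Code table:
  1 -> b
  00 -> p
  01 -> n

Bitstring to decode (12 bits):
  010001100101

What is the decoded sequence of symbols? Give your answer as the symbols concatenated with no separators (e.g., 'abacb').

Bit 0: prefix='0' (no match yet)
Bit 1: prefix='01' -> emit 'n', reset
Bit 2: prefix='0' (no match yet)
Bit 3: prefix='00' -> emit 'p', reset
Bit 4: prefix='0' (no match yet)
Bit 5: prefix='01' -> emit 'n', reset
Bit 6: prefix='1' -> emit 'b', reset
Bit 7: prefix='0' (no match yet)
Bit 8: prefix='00' -> emit 'p', reset
Bit 9: prefix='1' -> emit 'b', reset
Bit 10: prefix='0' (no match yet)
Bit 11: prefix='01' -> emit 'n', reset

Answer: npnbpbn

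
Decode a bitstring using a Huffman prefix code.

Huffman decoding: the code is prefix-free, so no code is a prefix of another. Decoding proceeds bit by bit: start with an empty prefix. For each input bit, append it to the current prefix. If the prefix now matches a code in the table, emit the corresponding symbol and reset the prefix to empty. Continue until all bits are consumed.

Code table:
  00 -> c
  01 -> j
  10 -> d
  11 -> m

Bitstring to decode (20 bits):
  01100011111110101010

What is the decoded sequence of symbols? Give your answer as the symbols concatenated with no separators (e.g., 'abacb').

Bit 0: prefix='0' (no match yet)
Bit 1: prefix='01' -> emit 'j', reset
Bit 2: prefix='1' (no match yet)
Bit 3: prefix='10' -> emit 'd', reset
Bit 4: prefix='0' (no match yet)
Bit 5: prefix='00' -> emit 'c', reset
Bit 6: prefix='1' (no match yet)
Bit 7: prefix='11' -> emit 'm', reset
Bit 8: prefix='1' (no match yet)
Bit 9: prefix='11' -> emit 'm', reset
Bit 10: prefix='1' (no match yet)
Bit 11: prefix='11' -> emit 'm', reset
Bit 12: prefix='1' (no match yet)
Bit 13: prefix='10' -> emit 'd', reset
Bit 14: prefix='1' (no match yet)
Bit 15: prefix='10' -> emit 'd', reset
Bit 16: prefix='1' (no match yet)
Bit 17: prefix='10' -> emit 'd', reset
Bit 18: prefix='1' (no match yet)
Bit 19: prefix='10' -> emit 'd', reset

Answer: jdcmmmdddd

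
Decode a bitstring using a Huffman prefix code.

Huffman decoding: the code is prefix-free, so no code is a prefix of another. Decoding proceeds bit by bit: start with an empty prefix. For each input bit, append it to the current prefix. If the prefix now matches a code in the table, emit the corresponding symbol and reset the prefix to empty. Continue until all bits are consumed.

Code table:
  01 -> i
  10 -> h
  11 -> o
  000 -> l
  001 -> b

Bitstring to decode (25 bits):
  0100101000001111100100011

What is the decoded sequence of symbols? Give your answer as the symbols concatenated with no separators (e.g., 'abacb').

Answer: ibilbooblo

Derivation:
Bit 0: prefix='0' (no match yet)
Bit 1: prefix='01' -> emit 'i', reset
Bit 2: prefix='0' (no match yet)
Bit 3: prefix='00' (no match yet)
Bit 4: prefix='001' -> emit 'b', reset
Bit 5: prefix='0' (no match yet)
Bit 6: prefix='01' -> emit 'i', reset
Bit 7: prefix='0' (no match yet)
Bit 8: prefix='00' (no match yet)
Bit 9: prefix='000' -> emit 'l', reset
Bit 10: prefix='0' (no match yet)
Bit 11: prefix='00' (no match yet)
Bit 12: prefix='001' -> emit 'b', reset
Bit 13: prefix='1' (no match yet)
Bit 14: prefix='11' -> emit 'o', reset
Bit 15: prefix='1' (no match yet)
Bit 16: prefix='11' -> emit 'o', reset
Bit 17: prefix='0' (no match yet)
Bit 18: prefix='00' (no match yet)
Bit 19: prefix='001' -> emit 'b', reset
Bit 20: prefix='0' (no match yet)
Bit 21: prefix='00' (no match yet)
Bit 22: prefix='000' -> emit 'l', reset
Bit 23: prefix='1' (no match yet)
Bit 24: prefix='11' -> emit 'o', reset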